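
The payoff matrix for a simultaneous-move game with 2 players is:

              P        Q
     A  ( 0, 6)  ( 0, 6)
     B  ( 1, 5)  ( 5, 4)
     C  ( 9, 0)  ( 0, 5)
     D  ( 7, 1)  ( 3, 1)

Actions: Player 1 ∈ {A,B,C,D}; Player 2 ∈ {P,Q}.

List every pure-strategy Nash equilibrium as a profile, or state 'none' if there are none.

(A,P): not NE [P1→C gives 9>0]
(A,Q): not NE [P1→B gives 5>0]
(B,P): not NE [P1→C gives 9>1]
(B,Q): not NE [P2→P gives 5>4]
(C,P): not NE [P2→Q gives 5>0]
(C,Q): not NE [P1→B gives 5>0]
(D,P): not NE [P1→C gives 9>7]
(D,Q): not NE [P1→B gives 5>3]

Equilibria: none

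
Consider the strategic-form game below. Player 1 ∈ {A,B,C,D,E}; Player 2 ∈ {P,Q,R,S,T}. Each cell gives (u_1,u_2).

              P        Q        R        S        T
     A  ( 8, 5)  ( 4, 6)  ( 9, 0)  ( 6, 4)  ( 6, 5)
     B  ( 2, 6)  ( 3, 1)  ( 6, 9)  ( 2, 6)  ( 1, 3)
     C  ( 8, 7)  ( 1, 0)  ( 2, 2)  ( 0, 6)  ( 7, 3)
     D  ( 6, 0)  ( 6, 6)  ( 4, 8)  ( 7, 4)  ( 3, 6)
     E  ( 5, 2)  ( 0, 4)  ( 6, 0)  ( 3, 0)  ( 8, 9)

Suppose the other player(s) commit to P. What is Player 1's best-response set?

u_1(A vs P) = 8
u_1(B vs P) = 2
u_1(C vs P) = 8
u_1(D vs P) = 6
u_1(E vs P) = 5
max payoff 8 at {A,C}

P1 best: {A,C}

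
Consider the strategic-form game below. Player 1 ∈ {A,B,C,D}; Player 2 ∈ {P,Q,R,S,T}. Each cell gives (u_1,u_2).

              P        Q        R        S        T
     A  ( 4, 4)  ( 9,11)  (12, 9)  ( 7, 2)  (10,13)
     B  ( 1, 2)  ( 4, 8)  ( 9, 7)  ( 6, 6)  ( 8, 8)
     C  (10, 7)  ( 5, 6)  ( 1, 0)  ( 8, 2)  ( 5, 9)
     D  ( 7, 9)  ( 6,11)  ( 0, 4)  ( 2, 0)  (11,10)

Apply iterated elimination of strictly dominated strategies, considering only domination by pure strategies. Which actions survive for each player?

P1 drop B (A beats it: P:4>1 Q:9>4 R:12>9 S:7>6 T:10>8)
P2 drop P (T beats it: A:13>4 C:9>7 D:10>9)
P2 drop R (Q beats it: A:11>9 C:6>0 D:11>4)
P2 drop S (Q beats it: A:11>2 C:6>2 D:11>0)
P1 drop C (A beats it: Q:9>5 T:10>5)
P1→{A,D} P2→{Q,T}

Survivors P1:{A,D} P2:{Q,T}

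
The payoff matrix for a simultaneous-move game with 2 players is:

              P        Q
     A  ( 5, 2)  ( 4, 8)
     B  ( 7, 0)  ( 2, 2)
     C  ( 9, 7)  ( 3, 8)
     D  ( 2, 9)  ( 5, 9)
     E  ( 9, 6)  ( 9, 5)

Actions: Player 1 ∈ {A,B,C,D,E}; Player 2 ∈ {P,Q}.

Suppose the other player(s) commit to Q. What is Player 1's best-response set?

u_1(A vs Q) = 4
u_1(B vs Q) = 2
u_1(C vs Q) = 3
u_1(D vs Q) = 5
u_1(E vs Q) = 9
max payoff 9 at {E}

argmax u_1 = {E}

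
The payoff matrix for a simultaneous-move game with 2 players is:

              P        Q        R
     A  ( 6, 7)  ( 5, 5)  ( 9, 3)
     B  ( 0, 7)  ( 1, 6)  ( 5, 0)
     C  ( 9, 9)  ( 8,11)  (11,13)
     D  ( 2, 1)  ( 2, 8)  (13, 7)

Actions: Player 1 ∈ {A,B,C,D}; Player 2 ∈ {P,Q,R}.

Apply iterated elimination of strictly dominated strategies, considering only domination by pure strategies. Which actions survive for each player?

IESDS → P1:{C,D} P2:{Q,R}

P1 drop A (C beats it: P:9>6 Q:8>5 R:11>9)
P1 drop B (C beats it: P:9>0 Q:8>1 R:11>5)
P2 drop P (Q beats it: C:11>9 D:8>1)
P1→{C,D} P2→{Q,R}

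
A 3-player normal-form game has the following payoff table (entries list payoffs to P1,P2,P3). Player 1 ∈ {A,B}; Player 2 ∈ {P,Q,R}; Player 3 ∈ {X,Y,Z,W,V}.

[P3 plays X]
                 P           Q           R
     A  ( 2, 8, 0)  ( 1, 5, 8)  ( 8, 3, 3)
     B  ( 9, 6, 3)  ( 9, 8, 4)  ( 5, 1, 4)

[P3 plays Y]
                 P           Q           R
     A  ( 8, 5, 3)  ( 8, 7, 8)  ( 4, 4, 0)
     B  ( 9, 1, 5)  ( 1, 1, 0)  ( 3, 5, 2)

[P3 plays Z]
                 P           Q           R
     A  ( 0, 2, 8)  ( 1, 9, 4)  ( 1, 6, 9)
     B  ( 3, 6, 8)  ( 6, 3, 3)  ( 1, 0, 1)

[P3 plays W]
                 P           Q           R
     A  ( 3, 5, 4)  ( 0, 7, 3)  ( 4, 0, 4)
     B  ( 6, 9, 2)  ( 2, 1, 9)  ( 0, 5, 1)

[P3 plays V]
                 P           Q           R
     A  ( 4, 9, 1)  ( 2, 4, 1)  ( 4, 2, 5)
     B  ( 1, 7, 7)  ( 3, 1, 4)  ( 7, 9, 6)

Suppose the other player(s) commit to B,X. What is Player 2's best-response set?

BR_2 = {Q}

u_2(P vs B,X) = 6
u_2(Q vs B,X) = 8
u_2(R vs B,X) = 1
max payoff 8 at {Q}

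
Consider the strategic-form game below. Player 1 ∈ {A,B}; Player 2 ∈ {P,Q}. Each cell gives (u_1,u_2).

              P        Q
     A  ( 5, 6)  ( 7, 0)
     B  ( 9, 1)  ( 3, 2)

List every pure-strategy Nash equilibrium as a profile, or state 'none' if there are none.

(A,P): not NE [P1→B gives 9>5]
(A,Q): not NE [P2→P gives 6>0]
(B,P): not NE [P2→Q gives 2>1]
(B,Q): not NE [P1→A gives 7>3]

Equilibria: none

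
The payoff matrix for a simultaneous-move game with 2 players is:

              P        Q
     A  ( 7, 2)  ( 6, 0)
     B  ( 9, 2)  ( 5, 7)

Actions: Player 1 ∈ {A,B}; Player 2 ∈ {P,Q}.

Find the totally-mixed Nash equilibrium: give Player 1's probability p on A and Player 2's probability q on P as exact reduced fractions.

(p,q) = (5/7, 1/3)

P1 indiff ⇒ q·7+(1-q)·6 = q·9+(1-q)·5 ⇒ q(-2) = (1-q)(-1) ⇒ q = 1/3
P2 indiff ⇒ p·2+(1-p)·2 = p·0+(1-p)·7 ⇒ p(2) = (1-p)(5) ⇒ p = 5/7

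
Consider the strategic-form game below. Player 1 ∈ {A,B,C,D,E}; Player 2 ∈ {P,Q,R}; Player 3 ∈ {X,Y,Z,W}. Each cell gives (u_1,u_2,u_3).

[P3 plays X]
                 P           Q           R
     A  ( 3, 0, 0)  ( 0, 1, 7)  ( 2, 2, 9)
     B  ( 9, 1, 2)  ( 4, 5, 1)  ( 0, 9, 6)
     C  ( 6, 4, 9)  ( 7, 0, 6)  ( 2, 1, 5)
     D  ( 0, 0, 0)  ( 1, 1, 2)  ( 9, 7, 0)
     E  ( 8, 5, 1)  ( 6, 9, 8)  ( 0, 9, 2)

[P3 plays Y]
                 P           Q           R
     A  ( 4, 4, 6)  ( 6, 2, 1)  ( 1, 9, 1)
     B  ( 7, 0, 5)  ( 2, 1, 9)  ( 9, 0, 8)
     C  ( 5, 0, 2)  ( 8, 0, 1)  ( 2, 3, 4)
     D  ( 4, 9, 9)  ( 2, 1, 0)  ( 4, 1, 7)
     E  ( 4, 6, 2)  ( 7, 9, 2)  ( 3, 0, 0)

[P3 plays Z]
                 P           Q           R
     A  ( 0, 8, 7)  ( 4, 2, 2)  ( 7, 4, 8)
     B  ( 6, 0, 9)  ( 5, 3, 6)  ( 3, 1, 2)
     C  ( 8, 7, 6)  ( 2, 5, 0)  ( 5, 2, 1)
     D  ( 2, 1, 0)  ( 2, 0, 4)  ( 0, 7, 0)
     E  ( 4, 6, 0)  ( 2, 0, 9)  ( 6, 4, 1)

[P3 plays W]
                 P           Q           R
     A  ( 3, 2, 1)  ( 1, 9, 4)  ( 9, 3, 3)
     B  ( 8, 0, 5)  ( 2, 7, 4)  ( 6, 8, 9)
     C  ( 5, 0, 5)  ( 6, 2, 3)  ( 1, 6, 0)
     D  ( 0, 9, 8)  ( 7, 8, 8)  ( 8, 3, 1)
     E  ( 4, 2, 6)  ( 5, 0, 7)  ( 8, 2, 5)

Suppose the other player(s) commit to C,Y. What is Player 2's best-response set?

argmax u_2 = {R}

u_2(P vs C,Y) = 0
u_2(Q vs C,Y) = 0
u_2(R vs C,Y) = 3
max payoff 3 at {R}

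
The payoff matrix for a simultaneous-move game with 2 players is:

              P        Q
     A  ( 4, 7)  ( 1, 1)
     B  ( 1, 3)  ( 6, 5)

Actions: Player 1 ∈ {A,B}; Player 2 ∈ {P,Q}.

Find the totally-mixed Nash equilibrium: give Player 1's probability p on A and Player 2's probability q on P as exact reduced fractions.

p=1/4, q=5/8

P1 indiff ⇒ q·4+(1-q)·1 = q·1+(1-q)·6 ⇒ q(3) = (1-q)(5) ⇒ q = 5/8
P2 indiff ⇒ p·7+(1-p)·3 = p·1+(1-p)·5 ⇒ p(6) = (1-p)(2) ⇒ p = 1/4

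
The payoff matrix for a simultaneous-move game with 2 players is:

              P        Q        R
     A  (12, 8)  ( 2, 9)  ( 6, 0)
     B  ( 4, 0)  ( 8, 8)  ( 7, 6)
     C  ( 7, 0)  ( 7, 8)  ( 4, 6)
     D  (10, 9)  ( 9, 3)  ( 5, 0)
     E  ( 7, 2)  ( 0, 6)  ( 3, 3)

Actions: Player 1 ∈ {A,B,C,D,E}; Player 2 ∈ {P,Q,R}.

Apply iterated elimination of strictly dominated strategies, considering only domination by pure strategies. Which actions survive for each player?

IESDS → P1:{A,D} P2:{P,Q}

P1 drop C (D beats it: P:10>7 Q:9>7 R:5>4)
P1 drop E (A beats it: P:12>7 Q:2>0 R:6>3)
P2 drop R (Q beats it: A:9>0 B:8>6 D:3>0)
P1 drop B (D beats it: P:10>4 Q:9>8)
P1→{A,D} P2→{P,Q}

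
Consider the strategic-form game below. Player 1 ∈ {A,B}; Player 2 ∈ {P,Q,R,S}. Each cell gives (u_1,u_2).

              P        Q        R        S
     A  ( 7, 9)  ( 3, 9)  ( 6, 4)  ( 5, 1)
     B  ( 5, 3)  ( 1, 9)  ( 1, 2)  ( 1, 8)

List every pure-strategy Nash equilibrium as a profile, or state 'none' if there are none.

PSNE = {(A,P), (A,Q)}

(A,P): NE
(A,Q): NE
(A,R): not NE [P2→Q gives 9>4]
(A,S): not NE [P2→Q gives 9>1]
(B,P): not NE [P1→A gives 7>5; P2→Q gives 9>3]
(B,Q): not NE [P1→A gives 3>1]
(B,R): not NE [P1→A gives 6>1; P2→Q gives 9>2]
(B,S): not NE [P1→A gives 5>1; P2→Q gives 9>8]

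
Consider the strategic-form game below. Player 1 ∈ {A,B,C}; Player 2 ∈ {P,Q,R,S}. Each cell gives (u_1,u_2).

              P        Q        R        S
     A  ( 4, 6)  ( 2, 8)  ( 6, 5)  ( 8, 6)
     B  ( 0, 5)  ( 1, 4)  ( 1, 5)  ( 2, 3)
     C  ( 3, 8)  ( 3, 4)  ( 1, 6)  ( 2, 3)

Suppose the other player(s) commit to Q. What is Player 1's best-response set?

argmax u_1 = {C}

u_1(A vs Q) = 2
u_1(B vs Q) = 1
u_1(C vs Q) = 3
max payoff 3 at {C}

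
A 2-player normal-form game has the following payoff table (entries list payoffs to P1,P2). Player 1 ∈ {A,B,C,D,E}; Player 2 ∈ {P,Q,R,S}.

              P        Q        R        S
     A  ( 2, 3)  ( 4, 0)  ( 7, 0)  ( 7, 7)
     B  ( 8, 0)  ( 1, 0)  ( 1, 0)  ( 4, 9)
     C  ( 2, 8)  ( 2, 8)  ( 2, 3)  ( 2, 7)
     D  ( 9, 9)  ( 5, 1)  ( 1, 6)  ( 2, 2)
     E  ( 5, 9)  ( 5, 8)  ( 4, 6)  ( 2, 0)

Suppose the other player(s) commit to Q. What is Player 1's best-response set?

BR_1 = {D,E}

u_1(A vs Q) = 4
u_1(B vs Q) = 1
u_1(C vs Q) = 2
u_1(D vs Q) = 5
u_1(E vs Q) = 5
max payoff 5 at {D,E}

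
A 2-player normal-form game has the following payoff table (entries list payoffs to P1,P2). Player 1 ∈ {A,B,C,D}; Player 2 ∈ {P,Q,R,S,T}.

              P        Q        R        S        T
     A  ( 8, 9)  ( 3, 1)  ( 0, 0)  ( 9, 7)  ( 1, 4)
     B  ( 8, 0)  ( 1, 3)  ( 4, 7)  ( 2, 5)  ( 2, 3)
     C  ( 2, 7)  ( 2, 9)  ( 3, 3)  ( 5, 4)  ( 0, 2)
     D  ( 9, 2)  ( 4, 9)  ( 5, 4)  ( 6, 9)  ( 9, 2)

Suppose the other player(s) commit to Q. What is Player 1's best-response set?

BR_1 = {D}

u_1(A vs Q) = 3
u_1(B vs Q) = 1
u_1(C vs Q) = 2
u_1(D vs Q) = 4
max payoff 4 at {D}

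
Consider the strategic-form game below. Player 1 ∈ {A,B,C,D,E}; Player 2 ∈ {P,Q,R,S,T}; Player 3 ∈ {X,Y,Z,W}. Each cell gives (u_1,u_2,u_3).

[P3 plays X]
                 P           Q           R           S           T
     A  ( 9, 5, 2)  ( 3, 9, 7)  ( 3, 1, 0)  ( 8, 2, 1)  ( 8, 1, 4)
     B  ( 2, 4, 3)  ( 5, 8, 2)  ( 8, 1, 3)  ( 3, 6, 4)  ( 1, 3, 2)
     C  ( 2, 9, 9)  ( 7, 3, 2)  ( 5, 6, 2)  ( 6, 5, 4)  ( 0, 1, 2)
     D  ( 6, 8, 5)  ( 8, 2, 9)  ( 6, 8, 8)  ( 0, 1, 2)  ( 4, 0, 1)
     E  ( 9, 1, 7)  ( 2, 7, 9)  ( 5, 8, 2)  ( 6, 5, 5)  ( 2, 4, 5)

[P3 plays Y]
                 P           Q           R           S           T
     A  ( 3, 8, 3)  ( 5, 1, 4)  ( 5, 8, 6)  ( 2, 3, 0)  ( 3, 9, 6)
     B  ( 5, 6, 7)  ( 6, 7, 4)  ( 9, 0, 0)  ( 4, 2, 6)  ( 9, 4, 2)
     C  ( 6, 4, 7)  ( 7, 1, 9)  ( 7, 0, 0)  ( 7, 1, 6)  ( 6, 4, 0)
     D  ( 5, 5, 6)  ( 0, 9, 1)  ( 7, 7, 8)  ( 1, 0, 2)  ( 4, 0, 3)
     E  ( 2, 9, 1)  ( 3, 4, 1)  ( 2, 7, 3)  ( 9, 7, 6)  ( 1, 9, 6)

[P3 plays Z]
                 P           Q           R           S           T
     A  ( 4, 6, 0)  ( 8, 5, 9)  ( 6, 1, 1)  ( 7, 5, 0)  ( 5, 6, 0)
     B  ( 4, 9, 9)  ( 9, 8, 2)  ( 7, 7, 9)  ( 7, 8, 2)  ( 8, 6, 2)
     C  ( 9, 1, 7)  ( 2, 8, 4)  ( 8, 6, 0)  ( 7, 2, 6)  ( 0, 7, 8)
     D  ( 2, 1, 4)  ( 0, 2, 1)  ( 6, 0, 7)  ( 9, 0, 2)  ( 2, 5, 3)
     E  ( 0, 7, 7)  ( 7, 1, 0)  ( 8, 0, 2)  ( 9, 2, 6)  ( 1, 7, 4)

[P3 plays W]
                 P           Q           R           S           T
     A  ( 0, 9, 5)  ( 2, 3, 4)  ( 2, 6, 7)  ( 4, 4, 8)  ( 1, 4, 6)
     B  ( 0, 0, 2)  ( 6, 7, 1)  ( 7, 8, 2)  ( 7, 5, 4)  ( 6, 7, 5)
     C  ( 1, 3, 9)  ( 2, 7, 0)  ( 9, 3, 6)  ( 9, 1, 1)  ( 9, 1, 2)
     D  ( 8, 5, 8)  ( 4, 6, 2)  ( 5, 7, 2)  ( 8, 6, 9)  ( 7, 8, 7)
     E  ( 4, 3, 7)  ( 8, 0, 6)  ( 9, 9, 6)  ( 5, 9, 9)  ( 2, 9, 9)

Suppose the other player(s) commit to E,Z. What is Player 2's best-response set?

BR_2 = {P,T}

u_2(P vs E,Z) = 7
u_2(Q vs E,Z) = 1
u_2(R vs E,Z) = 0
u_2(S vs E,Z) = 2
u_2(T vs E,Z) = 7
max payoff 7 at {P,T}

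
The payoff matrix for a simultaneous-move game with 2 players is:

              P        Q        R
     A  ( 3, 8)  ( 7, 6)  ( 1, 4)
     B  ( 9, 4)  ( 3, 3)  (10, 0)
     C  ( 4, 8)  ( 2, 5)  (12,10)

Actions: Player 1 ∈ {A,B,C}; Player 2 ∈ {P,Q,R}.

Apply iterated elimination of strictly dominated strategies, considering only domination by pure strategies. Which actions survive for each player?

Remaining: P1:{B,C} P2:{P,R}

P2 drop Q (P beats it: A:8>6 B:4>3 C:8>5)
P1 drop A (B beats it: P:9>3 R:10>1)
P1→{B,C} P2→{P,R}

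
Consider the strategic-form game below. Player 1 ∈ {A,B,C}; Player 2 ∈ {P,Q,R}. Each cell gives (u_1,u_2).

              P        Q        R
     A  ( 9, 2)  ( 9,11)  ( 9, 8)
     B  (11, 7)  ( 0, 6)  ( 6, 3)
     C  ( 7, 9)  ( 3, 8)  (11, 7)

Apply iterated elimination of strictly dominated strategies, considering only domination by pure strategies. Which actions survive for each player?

Remaining: P1:{A,B} P2:{P,Q}

P2 drop R (Q beats it: A:11>8 B:6>3 C:8>7)
P1 drop C (A beats it: P:9>7 Q:9>3)
P1→{A,B} P2→{P,Q}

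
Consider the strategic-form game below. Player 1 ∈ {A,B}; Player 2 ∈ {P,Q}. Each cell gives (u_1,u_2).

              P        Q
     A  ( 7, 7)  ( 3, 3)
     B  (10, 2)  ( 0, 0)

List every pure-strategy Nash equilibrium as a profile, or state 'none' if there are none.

(A,P): not NE [P1→B gives 10>7]
(A,Q): not NE [P2→P gives 7>3]
(B,P): NE
(B,Q): not NE [P1→A gives 3>0; P2→P gives 2>0]

NE set: (B,P)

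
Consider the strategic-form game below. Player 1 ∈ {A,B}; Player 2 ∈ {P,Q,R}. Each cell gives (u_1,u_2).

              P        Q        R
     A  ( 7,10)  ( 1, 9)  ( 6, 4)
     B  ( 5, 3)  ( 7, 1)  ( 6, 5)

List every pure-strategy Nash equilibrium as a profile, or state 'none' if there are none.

(A,P): NE
(A,Q): not NE [P1→B gives 7>1; P2→P gives 10>9]
(A,R): not NE [P2→P gives 10>4]
(B,P): not NE [P1→A gives 7>5; P2→R gives 5>3]
(B,Q): not NE [P2→R gives 5>1]
(B,R): NE

PSNE = {(A,P), (B,R)}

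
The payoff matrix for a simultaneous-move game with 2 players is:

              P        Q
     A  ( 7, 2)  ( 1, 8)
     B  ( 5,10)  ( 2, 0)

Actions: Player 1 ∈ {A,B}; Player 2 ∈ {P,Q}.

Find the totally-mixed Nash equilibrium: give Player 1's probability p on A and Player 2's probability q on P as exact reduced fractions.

P1 indiff ⇒ q·7+(1-q)·1 = q·5+(1-q)·2 ⇒ q(2) = (1-q)(1) ⇒ q = 1/3
P2 indiff ⇒ p·2+(1-p)·10 = p·8+(1-p)·0 ⇒ p(-6) = (1-p)(-10) ⇒ p = 5/8

P1 mixes 5/8 on A; P2 mixes 1/3 on P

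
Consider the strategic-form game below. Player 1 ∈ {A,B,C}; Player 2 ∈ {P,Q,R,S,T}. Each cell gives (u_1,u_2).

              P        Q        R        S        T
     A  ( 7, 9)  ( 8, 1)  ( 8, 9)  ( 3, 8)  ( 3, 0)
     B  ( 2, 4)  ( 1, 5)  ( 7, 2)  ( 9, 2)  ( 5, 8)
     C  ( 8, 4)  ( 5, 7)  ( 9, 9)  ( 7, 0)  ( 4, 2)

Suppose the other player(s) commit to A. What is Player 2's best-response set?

P2 best: {P,R}

u_2(P vs A) = 9
u_2(Q vs A) = 1
u_2(R vs A) = 9
u_2(S vs A) = 8
u_2(T vs A) = 0
max payoff 9 at {P,R}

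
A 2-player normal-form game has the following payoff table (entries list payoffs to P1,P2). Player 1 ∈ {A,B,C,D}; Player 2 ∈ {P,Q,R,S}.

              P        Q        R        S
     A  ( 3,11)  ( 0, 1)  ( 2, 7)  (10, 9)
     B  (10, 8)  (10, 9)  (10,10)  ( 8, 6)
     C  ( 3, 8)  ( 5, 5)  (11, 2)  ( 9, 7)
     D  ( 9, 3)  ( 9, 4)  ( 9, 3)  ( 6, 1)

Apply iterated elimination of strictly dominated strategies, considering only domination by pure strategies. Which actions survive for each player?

Remaining: P1:{B,C} P2:{P,Q,R}

P1 drop D (B beats it: P:10>9 Q:10>9 R:10>9 S:8>6)
P2 drop S (P beats it: A:11>9 B:8>6 C:8>7)
P1 drop A (B beats it: P:10>3 Q:10>0 R:10>2)
P1→{B,C} P2→{P,Q,R}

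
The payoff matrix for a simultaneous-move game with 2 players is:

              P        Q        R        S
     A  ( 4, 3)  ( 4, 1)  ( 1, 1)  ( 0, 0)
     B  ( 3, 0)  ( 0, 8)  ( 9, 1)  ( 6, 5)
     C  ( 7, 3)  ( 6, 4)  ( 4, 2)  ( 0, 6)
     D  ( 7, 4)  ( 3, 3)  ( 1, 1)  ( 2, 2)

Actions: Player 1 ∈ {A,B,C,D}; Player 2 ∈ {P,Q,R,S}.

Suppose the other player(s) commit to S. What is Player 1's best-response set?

BR_1 = {B}

u_1(A vs S) = 0
u_1(B vs S) = 6
u_1(C vs S) = 0
u_1(D vs S) = 2
max payoff 6 at {B}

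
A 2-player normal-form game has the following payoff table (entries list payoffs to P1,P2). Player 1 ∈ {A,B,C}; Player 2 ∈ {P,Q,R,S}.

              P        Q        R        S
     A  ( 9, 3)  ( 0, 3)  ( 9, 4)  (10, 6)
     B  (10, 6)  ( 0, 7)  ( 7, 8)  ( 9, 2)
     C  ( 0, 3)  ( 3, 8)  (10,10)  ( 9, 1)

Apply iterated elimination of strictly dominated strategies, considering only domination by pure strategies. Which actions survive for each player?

P2 drop P (R beats it: A:4>3 B:8>6 C:10>3)
P2 drop Q (R beats it: A:4>3 B:8>7 C:10>8)
P1 drop B (A beats it: R:9>7 S:10>9)
P1→{A,C} P2→{R,S}

Survivors P1:{A,C} P2:{R,S}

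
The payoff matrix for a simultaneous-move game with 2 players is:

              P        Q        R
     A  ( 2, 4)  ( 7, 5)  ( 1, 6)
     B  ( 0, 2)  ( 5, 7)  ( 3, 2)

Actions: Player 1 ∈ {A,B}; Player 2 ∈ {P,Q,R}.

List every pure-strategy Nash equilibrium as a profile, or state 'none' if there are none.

No pure NE.

(A,P): not NE [P2→R gives 6>4]
(A,Q): not NE [P2→R gives 6>5]
(A,R): not NE [P1→B gives 3>1]
(B,P): not NE [P1→A gives 2>0; P2→Q gives 7>2]
(B,Q): not NE [P1→A gives 7>5]
(B,R): not NE [P2→Q gives 7>2]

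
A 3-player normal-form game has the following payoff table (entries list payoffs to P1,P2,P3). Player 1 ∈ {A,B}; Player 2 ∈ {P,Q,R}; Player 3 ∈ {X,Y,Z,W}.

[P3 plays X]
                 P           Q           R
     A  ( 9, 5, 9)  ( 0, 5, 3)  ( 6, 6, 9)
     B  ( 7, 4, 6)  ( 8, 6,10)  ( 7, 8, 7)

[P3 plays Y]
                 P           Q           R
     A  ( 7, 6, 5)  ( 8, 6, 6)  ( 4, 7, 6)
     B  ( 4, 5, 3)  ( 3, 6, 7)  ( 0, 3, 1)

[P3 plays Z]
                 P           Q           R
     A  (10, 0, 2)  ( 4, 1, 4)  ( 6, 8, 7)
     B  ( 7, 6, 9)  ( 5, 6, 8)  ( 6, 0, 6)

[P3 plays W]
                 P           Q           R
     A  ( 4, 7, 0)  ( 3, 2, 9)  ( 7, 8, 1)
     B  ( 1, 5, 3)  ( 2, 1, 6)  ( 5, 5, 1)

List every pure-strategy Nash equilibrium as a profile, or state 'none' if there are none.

(A,P,X): not NE [P2→R gives 6>5]
(A,P,Y): not NE [P2→R gives 7>6; P3→X gives 9>5]
(A,P,Z): not NE [P2→R gives 8>0; P3→X gives 9>2]
(A,P,W): not NE [P2→R gives 8>7; P3→X gives 9>0]
(A,Q,X): not NE [P1→B gives 8>0; P2→R gives 6>5; P3→W gives 9>3]
(A,Q,Y): not NE [P2→R gives 7>6; P3→W gives 9>6]
(A,Q,Z): not NE [P1→B gives 5>4; P2→R gives 8>1; P3→W gives 9>4]
(A,Q,W): not NE [P2→R gives 8>2]
(A,R,X): not NE [P1→B gives 7>6]
(A,R,Y): not NE [P3→X gives 9>6]
(A,R,Z): not NE [P3→X gives 9>7]
(A,R,W): not NE [P3→X gives 9>1]
(B,P,X): not NE [P1→A gives 9>7; P2→R gives 8>4; P3→Z gives 9>6]
(B,P,Y): not NE [P1→A gives 7>4; P2→Q gives 6>5; P3→Z gives 9>3]
(B,P,Z): not NE [P1→A gives 10>7]
(B,P,W): not NE [P1→A gives 4>1; P3→Z gives 9>3]
(B,Q,X): not NE [P2→R gives 8>6]
(B,Q,Y): not NE [P1→A gives 8>3; P3→X gives 10>7]
(B,Q,Z): not NE [P3→X gives 10>8]
(B,Q,W): not NE [P1→A gives 3>2; P2→R gives 5>1; P3→X gives 10>6]
(B,R,X): NE
(B,R,Y): not NE [P1→A gives 4>0; P2→Q gives 6>3; P3→X gives 7>1]
(B,R,Z): not NE [P2→Q gives 6>0; P3→X gives 7>6]
(B,R,W): not NE [P1→A gives 7>5; P3→X gives 7>1]

Nash profiles: (B,R,X)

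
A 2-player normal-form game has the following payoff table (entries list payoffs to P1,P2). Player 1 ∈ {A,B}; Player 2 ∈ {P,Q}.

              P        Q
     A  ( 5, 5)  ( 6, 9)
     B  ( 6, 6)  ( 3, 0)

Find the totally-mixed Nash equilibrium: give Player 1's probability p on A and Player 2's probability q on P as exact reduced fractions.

(p,q) = (3/5, 3/4)

P1 indiff ⇒ q·5+(1-q)·6 = q·6+(1-q)·3 ⇒ q(-1) = (1-q)(-3) ⇒ q = 3/4
P2 indiff ⇒ p·5+(1-p)·6 = p·9+(1-p)·0 ⇒ p(-4) = (1-p)(-6) ⇒ p = 3/5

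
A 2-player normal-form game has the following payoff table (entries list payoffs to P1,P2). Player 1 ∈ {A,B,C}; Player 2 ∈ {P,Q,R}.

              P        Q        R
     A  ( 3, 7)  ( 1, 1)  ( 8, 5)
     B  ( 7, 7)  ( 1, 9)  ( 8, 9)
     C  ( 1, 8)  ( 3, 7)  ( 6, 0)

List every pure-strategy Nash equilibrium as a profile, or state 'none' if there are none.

NE set: (B,R)

(A,P): not NE [P1→B gives 7>3]
(A,Q): not NE [P1→C gives 3>1; P2→P gives 7>1]
(A,R): not NE [P2→P gives 7>5]
(B,P): not NE [P2→R gives 9>7]
(B,Q): not NE [P1→C gives 3>1]
(B,R): NE
(C,P): not NE [P1→B gives 7>1]
(C,Q): not NE [P2→P gives 8>7]
(C,R): not NE [P1→B gives 8>6; P2→P gives 8>0]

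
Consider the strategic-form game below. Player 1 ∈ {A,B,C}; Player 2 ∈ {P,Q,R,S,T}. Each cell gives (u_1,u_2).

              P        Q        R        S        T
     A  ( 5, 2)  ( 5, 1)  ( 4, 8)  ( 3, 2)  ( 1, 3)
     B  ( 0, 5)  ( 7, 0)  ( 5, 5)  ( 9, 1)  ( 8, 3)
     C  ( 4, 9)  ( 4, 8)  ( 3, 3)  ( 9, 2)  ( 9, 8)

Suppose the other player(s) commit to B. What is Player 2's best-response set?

argmax u_2 = {P,R}

u_2(P vs B) = 5
u_2(Q vs B) = 0
u_2(R vs B) = 5
u_2(S vs B) = 1
u_2(T vs B) = 3
max payoff 5 at {P,R}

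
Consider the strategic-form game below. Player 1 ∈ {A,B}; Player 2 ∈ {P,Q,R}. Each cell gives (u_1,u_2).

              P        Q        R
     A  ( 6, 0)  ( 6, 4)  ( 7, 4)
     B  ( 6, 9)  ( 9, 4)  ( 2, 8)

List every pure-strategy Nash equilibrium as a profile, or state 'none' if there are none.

(A,P): not NE [P2→R gives 4>0]
(A,Q): not NE [P1→B gives 9>6]
(A,R): NE
(B,P): NE
(B,Q): not NE [P2→P gives 9>4]
(B,R): not NE [P1→A gives 7>2; P2→P gives 9>8]

NE set: (A,R), (B,P)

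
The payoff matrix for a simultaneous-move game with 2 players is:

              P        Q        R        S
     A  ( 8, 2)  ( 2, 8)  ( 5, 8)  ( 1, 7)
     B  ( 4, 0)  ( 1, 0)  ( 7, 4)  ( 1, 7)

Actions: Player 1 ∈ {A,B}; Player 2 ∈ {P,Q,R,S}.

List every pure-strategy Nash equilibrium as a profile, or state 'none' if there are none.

(A,P): not NE [P2→R gives 8>2]
(A,Q): NE
(A,R): not NE [P1→B gives 7>5]
(A,S): not NE [P2→R gives 8>7]
(B,P): not NE [P1→A gives 8>4; P2→S gives 7>0]
(B,Q): not NE [P1→A gives 2>1; P2→S gives 7>0]
(B,R): not NE [P2→S gives 7>4]
(B,S): NE

Nash profiles: (A,Q), (B,S)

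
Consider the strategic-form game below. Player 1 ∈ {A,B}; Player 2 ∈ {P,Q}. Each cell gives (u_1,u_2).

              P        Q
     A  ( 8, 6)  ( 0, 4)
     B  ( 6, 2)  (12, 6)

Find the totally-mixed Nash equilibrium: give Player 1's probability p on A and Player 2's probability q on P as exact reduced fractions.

p=2/3, q=6/7

P1 indiff ⇒ q·8+(1-q)·0 = q·6+(1-q)·12 ⇒ q(2) = (1-q)(12) ⇒ q = 6/7
P2 indiff ⇒ p·6+(1-p)·2 = p·4+(1-p)·6 ⇒ p(2) = (1-p)(4) ⇒ p = 2/3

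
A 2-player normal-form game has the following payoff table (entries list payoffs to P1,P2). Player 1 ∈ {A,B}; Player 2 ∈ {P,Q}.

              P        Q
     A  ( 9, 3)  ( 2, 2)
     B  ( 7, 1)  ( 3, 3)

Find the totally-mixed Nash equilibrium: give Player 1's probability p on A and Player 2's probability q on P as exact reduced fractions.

P1 indiff ⇒ q·9+(1-q)·2 = q·7+(1-q)·3 ⇒ q(2) = (1-q)(1) ⇒ q = 1/3
P2 indiff ⇒ p·3+(1-p)·1 = p·2+(1-p)·3 ⇒ p(1) = (1-p)(2) ⇒ p = 2/3

(p,q) = (2/3, 1/3)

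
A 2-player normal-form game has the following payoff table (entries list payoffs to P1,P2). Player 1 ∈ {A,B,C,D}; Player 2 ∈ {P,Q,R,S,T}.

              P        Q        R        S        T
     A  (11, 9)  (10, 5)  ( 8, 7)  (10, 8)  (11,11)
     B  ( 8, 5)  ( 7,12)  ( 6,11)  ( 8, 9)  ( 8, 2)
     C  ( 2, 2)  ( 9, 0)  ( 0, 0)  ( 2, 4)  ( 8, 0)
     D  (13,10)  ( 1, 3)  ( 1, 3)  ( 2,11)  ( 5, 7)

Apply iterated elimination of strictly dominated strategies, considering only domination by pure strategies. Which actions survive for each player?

P1 drop B (A beats it: P:11>8 Q:10>7 R:8>6 S:10>8 T:11>8)
P1 drop C (A beats it: P:11>2 Q:10>9 R:8>0 S:10>2 T:11>8)
P2 drop Q (P beats it: A:9>5 D:10>3)
P2 drop R (P beats it: A:9>7 D:10>3)
P1→{A,D} P2→{P,S,T}

Remaining: P1:{A,D} P2:{P,S,T}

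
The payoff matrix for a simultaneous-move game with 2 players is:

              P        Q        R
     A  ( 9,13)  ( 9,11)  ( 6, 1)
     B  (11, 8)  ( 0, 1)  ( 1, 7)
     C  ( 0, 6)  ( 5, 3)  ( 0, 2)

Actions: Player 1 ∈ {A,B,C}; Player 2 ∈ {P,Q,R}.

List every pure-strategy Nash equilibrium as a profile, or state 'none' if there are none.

PSNE = {(B,P)}

(A,P): not NE [P1→B gives 11>9]
(A,Q): not NE [P2→P gives 13>11]
(A,R): not NE [P2→P gives 13>1]
(B,P): NE
(B,Q): not NE [P1→A gives 9>0; P2→P gives 8>1]
(B,R): not NE [P1→A gives 6>1; P2→P gives 8>7]
(C,P): not NE [P1→B gives 11>0]
(C,Q): not NE [P1→A gives 9>5; P2→P gives 6>3]
(C,R): not NE [P1→A gives 6>0; P2→P gives 6>2]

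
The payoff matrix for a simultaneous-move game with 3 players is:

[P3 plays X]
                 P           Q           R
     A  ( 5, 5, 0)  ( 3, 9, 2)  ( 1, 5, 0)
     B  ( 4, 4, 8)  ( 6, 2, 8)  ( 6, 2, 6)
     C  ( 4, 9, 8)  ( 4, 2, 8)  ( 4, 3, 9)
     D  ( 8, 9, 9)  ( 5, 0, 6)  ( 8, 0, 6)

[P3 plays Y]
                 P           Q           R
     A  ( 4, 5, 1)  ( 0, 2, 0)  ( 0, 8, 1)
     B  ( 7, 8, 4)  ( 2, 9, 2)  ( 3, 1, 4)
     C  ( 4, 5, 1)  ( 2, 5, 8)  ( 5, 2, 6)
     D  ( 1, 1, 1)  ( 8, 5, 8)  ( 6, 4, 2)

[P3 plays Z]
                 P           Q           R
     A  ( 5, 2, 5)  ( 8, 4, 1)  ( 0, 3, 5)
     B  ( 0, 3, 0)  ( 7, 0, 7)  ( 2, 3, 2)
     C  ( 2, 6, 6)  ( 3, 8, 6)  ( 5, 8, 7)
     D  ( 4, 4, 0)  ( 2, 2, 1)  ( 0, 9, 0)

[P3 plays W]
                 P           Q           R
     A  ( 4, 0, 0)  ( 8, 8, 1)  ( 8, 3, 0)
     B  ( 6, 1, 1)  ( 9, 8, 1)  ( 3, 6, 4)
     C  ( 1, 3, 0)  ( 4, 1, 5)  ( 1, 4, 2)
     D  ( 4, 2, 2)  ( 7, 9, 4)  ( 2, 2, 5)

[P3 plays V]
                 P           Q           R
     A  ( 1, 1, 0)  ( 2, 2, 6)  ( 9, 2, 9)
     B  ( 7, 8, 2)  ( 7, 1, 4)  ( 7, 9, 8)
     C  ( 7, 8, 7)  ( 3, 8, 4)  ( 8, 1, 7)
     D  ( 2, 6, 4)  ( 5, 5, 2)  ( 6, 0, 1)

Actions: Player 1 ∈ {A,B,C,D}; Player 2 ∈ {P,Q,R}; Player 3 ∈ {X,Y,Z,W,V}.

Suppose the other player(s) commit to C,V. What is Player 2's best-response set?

BR_2 = {P,Q}

u_2(P vs C,V) = 8
u_2(Q vs C,V) = 8
u_2(R vs C,V) = 1
max payoff 8 at {P,Q}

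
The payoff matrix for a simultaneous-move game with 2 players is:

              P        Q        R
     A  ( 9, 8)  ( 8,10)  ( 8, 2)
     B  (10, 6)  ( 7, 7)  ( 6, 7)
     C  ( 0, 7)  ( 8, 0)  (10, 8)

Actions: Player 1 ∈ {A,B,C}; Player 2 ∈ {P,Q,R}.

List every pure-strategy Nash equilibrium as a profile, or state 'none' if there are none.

PSNE = {(A,Q), (C,R)}

(A,P): not NE [P1→B gives 10>9; P2→Q gives 10>8]
(A,Q): NE
(A,R): not NE [P1→C gives 10>8; P2→Q gives 10>2]
(B,P): not NE [P2→R gives 7>6]
(B,Q): not NE [P1→C gives 8>7]
(B,R): not NE [P1→C gives 10>6]
(C,P): not NE [P1→B gives 10>0; P2→R gives 8>7]
(C,Q): not NE [P2→R gives 8>0]
(C,R): NE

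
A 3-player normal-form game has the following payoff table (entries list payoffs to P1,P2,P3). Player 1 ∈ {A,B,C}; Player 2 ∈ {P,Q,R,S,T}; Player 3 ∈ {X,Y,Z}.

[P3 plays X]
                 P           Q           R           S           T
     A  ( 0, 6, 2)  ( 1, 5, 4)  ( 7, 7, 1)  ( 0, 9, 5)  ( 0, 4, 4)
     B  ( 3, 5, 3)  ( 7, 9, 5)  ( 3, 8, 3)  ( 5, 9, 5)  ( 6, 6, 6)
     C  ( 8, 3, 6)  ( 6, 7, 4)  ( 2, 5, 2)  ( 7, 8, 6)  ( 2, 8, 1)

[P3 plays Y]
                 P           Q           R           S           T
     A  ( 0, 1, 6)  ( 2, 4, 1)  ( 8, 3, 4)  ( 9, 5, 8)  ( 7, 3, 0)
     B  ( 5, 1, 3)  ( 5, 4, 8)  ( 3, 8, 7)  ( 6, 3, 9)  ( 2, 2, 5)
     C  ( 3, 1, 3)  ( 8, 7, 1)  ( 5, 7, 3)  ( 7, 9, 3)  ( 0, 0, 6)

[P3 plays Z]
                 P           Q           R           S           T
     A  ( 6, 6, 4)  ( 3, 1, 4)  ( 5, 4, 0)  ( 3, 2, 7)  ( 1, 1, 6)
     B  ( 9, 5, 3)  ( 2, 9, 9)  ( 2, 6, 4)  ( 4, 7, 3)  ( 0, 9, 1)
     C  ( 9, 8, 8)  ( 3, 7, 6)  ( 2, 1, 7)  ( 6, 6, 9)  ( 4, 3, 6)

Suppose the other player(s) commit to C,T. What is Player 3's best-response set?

P3 best: {Y,Z}

u_3(X vs C,T) = 1
u_3(Y vs C,T) = 6
u_3(Z vs C,T) = 6
max payoff 6 at {Y,Z}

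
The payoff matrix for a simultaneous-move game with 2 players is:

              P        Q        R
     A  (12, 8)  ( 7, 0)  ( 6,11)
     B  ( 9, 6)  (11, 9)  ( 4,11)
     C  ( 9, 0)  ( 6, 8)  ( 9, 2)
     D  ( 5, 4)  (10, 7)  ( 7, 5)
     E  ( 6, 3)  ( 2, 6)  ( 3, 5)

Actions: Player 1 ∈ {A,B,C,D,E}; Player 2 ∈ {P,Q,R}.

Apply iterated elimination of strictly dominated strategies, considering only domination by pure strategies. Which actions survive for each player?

Remaining: P1:{B,C,D} P2:{Q,R}

P1 drop E (A beats it: P:12>6 Q:7>2 R:6>3)
P2 drop P (R beats it: A:11>8 B:11>6 C:2>0 D:5>4)
P1 drop A (D beats it: Q:10>7 R:7>6)
P1→{B,C,D} P2→{Q,R}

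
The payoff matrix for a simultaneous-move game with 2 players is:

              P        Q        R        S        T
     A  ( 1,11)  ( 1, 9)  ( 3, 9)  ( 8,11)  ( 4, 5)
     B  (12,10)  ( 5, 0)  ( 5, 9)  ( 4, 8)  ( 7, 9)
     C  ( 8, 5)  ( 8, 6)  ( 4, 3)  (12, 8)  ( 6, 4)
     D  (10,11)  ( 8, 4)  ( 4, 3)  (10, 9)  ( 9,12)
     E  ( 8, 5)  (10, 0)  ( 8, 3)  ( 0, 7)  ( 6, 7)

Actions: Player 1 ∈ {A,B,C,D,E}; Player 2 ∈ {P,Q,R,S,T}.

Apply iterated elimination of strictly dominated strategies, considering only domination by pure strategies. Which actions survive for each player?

IESDS → P1:{B,C,D} P2:{P,S,T}

P1 drop A (C beats it: P:8>1 Q:8>1 R:4>3 S:12>8 T:6>4)
P2 drop Q (S beats it: B:8>0 C:8>6 D:9>4 E:7>0)
P2 drop R (P beats it: B:10>9 C:5>3 D:11>3 E:5>3)
P1 drop E (B beats it: P:12>8 S:4>0 T:7>6)
P1→{B,C,D} P2→{P,S,T}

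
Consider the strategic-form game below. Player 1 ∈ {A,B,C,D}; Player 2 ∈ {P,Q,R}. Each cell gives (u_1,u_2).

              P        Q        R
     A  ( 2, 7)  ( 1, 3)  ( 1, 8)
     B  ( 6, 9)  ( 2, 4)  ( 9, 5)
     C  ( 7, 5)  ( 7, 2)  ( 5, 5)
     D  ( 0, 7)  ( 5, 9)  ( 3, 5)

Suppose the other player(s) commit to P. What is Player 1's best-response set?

argmax u_1 = {C}

u_1(A vs P) = 2
u_1(B vs P) = 6
u_1(C vs P) = 7
u_1(D vs P) = 0
max payoff 7 at {C}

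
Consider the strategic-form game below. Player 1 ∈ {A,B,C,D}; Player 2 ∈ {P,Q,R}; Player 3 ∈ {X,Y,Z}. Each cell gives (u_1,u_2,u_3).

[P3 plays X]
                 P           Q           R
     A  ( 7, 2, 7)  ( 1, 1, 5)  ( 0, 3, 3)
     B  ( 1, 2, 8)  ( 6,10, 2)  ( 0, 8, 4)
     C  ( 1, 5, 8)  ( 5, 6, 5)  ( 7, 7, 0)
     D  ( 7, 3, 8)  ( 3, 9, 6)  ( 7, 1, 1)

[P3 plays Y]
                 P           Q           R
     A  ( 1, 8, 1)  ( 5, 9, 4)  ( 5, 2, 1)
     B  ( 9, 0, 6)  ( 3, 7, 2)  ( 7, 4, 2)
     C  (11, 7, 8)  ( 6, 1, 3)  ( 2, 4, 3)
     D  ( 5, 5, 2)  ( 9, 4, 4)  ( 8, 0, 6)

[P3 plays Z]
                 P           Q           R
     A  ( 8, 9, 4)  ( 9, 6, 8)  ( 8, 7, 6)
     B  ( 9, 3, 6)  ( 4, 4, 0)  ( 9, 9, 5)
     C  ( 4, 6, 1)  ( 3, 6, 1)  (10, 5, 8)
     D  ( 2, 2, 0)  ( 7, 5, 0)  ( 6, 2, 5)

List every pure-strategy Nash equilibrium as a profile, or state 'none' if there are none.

NE set: (B,Q,X), (C,P,Y)

(A,P,X): not NE [P2→R gives 3>2]
(A,P,Y): not NE [P1→C gives 11>1; P2→Q gives 9>8; P3→X gives 7>1]
(A,P,Z): not NE [P1→B gives 9>8; P3→X gives 7>4]
(A,Q,X): not NE [P1→B gives 6>1; P2→R gives 3>1; P3→Z gives 8>5]
(A,Q,Y): not NE [P1→D gives 9>5; P3→Z gives 8>4]
(A,Q,Z): not NE [P2→P gives 9>6]
(A,R,X): not NE [P1→D gives 7>0; P3→Z gives 6>3]
(A,R,Y): not NE [P1→D gives 8>5; P2→Q gives 9>2; P3→Z gives 6>1]
(A,R,Z): not NE [P1→C gives 10>8; P2→P gives 9>7]
(B,P,X): not NE [P1→D gives 7>1; P2→Q gives 10>2]
(B,P,Y): not NE [P1→C gives 11>9; P2→Q gives 7>0; P3→X gives 8>6]
(B,P,Z): not NE [P2→R gives 9>3; P3→X gives 8>6]
(B,Q,X): NE
(B,Q,Y): not NE [P1→D gives 9>3]
(B,Q,Z): not NE [P1→A gives 9>4; P2→R gives 9>4; P3→Y gives 2>0]
(B,R,X): not NE [P1→D gives 7>0; P2→Q gives 10>8; P3→Z gives 5>4]
(B,R,Y): not NE [P1→D gives 8>7; P2→Q gives 7>4; P3→Z gives 5>2]
(B,R,Z): not NE [P1→C gives 10>9]
(C,P,X): not NE [P1→D gives 7>1; P2→R gives 7>5]
(C,P,Y): NE
(C,P,Z): not NE [P1→B gives 9>4; P3→Y gives 8>1]
(C,Q,X): not NE [P1→B gives 6>5; P2→R gives 7>6]
(C,Q,Y): not NE [P1→D gives 9>6; P2→P gives 7>1; P3→X gives 5>3]
(C,Q,Z): not NE [P1→A gives 9>3; P3→X gives 5>1]
(C,R,X): not NE [P3→Z gives 8>0]
(C,R,Y): not NE [P1→D gives 8>2; P2→P gives 7>4; P3→Z gives 8>3]
(C,R,Z): not NE [P2→Q gives 6>5]
(D,P,X): not NE [P2→Q gives 9>3]
(D,P,Y): not NE [P1→C gives 11>5; P3→X gives 8>2]
(D,P,Z): not NE [P1→B gives 9>2; P2→Q gives 5>2; P3→X gives 8>0]
(D,Q,X): not NE [P1→B gives 6>3]
(D,Q,Y): not NE [P2→P gives 5>4; P3→X gives 6>4]
(D,Q,Z): not NE [P1→A gives 9>7; P3→X gives 6>0]
(D,R,X): not NE [P2→Q gives 9>1; P3→Y gives 6>1]
(D,R,Y): not NE [P2→P gives 5>0]
(D,R,Z): not NE [P1→C gives 10>6; P2→Q gives 5>2; P3→Y gives 6>5]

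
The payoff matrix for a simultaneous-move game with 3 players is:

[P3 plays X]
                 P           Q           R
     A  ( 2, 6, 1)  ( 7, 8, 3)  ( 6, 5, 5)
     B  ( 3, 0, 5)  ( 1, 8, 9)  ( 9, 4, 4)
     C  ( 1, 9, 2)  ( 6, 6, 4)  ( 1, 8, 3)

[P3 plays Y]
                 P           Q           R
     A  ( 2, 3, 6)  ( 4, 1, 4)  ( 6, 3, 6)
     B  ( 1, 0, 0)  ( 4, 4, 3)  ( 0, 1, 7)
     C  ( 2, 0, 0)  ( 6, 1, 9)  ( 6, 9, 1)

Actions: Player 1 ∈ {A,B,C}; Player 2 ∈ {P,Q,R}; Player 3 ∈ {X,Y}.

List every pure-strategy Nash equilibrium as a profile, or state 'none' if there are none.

(A,P,X): not NE [P1→B gives 3>2; P2→Q gives 8>6; P3→Y gives 6>1]
(A,P,Y): NE
(A,Q,X): not NE [P3→Y gives 4>3]
(A,Q,Y): not NE [P1→C gives 6>4; P2→R gives 3>1]
(A,R,X): not NE [P1→B gives 9>6; P2→Q gives 8>5; P3→Y gives 6>5]
(A,R,Y): NE
(B,P,X): not NE [P2→Q gives 8>0]
(B,P,Y): not NE [P1→C gives 2>1; P2→Q gives 4>0; P3→X gives 5>0]
(B,Q,X): not NE [P1→A gives 7>1]
(B,Q,Y): not NE [P1→C gives 6>4; P3→X gives 9>3]
(B,R,X): not NE [P2→Q gives 8>4; P3→Y gives 7>4]
(B,R,Y): not NE [P1→C gives 6>0; P2→Q gives 4>1]
(C,P,X): not NE [P1→B gives 3>1]
(C,P,Y): not NE [P2→R gives 9>0; P3→X gives 2>0]
(C,Q,X): not NE [P1→A gives 7>6; P2→P gives 9>6; P3→Y gives 9>4]
(C,Q,Y): not NE [P2→R gives 9>1]
(C,R,X): not NE [P1→B gives 9>1; P2→P gives 9>8]
(C,R,Y): not NE [P3→X gives 3>1]

PSNE = {(A,P,Y), (A,R,Y)}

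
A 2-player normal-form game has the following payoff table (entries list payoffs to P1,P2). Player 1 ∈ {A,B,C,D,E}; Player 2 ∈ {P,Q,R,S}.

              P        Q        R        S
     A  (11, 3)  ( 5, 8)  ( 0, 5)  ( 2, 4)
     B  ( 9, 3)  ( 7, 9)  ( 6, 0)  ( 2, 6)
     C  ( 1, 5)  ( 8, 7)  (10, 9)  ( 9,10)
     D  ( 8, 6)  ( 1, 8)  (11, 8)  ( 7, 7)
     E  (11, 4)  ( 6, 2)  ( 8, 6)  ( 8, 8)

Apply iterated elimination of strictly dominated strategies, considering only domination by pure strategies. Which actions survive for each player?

Remaining: P1:{C,D} P2:{Q,R,S}

P2 drop P (S beats it: A:4>3 B:6>3 C:10>5 D:7>6 E:8>4)
P1 drop A (C beats it: Q:8>5 R:10>0 S:9>2)
P1 drop B (C beats it: Q:8>7 R:10>6 S:9>2)
P1 drop E (C beats it: Q:8>6 R:10>8 S:9>8)
P1→{C,D} P2→{Q,R,S}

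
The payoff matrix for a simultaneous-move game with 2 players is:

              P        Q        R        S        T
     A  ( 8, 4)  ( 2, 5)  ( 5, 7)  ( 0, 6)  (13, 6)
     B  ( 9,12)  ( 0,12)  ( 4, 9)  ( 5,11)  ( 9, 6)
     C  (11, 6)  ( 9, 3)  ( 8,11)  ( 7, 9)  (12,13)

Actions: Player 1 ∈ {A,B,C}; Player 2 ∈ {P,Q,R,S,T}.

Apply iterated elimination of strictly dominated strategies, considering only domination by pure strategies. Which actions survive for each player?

P1 drop B (C beats it: P:11>9 Q:9>0 R:8>4 S:7>5 T:12>9)
P2 drop P (R beats it: A:7>4 C:11>6)
P2 drop Q (R beats it: A:7>5 C:11>3)
P2 drop S (R beats it: A:7>6 C:11>9)
P1→{A,C} P2→{R,T}

Survivors P1:{A,C} P2:{R,T}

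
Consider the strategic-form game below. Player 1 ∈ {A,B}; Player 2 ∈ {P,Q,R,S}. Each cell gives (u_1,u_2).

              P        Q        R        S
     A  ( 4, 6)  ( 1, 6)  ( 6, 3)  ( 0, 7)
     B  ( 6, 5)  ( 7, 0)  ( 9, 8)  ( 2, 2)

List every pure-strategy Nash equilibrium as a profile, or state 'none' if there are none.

(A,P): not NE [P1→B gives 6>4; P2→S gives 7>6]
(A,Q): not NE [P1→B gives 7>1; P2→S gives 7>6]
(A,R): not NE [P1→B gives 9>6; P2→S gives 7>3]
(A,S): not NE [P1→B gives 2>0]
(B,P): not NE [P2→R gives 8>5]
(B,Q): not NE [P2→R gives 8>0]
(B,R): NE
(B,S): not NE [P2→R gives 8>2]

NE set: (B,R)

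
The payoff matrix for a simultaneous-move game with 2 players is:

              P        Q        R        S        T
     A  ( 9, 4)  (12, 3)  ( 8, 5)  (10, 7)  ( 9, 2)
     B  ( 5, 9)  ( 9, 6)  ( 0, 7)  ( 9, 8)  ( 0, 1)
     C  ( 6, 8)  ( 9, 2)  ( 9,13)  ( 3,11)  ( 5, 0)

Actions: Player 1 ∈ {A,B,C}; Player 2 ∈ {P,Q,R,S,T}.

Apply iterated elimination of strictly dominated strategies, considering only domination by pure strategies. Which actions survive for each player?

Remaining: P1:{A,C} P2:{R,S}

P1 drop B (A beats it: P:9>5 Q:12>9 R:8>0 S:10>9 T:9>0)
P2 drop P (R beats it: A:5>4 C:13>8)
P2 drop Q (R beats it: A:5>3 C:13>2)
P2 drop T (R beats it: A:5>2 C:13>0)
P1→{A,C} P2→{R,S}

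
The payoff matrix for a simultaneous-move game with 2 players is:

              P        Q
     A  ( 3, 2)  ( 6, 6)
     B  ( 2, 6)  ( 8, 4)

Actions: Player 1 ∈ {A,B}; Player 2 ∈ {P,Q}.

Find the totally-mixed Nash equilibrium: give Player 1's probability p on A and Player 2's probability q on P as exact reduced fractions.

P1 mixes 1/3 on A; P2 mixes 2/3 on P

P1 indiff ⇒ q·3+(1-q)·6 = q·2+(1-q)·8 ⇒ q(1) = (1-q)(2) ⇒ q = 2/3
P2 indiff ⇒ p·2+(1-p)·6 = p·6+(1-p)·4 ⇒ p(-4) = (1-p)(-2) ⇒ p = 1/3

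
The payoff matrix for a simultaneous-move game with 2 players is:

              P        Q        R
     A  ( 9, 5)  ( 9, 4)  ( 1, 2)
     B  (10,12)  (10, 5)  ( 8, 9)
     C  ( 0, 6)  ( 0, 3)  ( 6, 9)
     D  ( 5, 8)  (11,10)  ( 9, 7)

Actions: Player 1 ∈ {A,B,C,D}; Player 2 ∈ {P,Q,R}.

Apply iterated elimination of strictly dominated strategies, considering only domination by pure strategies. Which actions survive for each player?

P1 drop A (B beats it: P:10>9 Q:10>9 R:8>1)
P1 drop C (B beats it: P:10>0 Q:10>0 R:8>6)
P2 drop R (P beats it: B:12>9 D:8>7)
P1→{B,D} P2→{P,Q}

Remaining: P1:{B,D} P2:{P,Q}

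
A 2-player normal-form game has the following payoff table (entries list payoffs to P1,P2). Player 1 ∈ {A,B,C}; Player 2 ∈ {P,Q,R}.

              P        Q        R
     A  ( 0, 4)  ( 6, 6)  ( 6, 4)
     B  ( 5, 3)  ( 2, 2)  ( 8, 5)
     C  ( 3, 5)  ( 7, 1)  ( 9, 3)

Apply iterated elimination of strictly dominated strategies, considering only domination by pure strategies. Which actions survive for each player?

IESDS → P1:{B,C} P2:{P,R}

P1 drop A (C beats it: P:3>0 Q:7>6 R:9>6)
P2 drop Q (P beats it: B:3>2 C:5>1)
P1→{B,C} P2→{P,R}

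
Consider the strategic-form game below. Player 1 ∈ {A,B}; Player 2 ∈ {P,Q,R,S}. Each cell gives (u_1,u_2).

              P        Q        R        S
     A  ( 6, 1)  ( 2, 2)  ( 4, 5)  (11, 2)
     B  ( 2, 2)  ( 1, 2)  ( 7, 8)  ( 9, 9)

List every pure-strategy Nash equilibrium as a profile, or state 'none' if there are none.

PSNE: ∅

(A,P): not NE [P2→R gives 5>1]
(A,Q): not NE [P2→R gives 5>2]
(A,R): not NE [P1→B gives 7>4]
(A,S): not NE [P2→R gives 5>2]
(B,P): not NE [P1→A gives 6>2; P2→S gives 9>2]
(B,Q): not NE [P1→A gives 2>1; P2→S gives 9>2]
(B,R): not NE [P2→S gives 9>8]
(B,S): not NE [P1→A gives 11>9]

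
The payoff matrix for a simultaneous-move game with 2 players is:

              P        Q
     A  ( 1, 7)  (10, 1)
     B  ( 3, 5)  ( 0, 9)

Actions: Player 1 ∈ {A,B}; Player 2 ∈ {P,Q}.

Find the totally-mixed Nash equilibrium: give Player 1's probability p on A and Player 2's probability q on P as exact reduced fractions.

P1 indiff ⇒ q·1+(1-q)·10 = q·3+(1-q)·0 ⇒ q(-2) = (1-q)(-10) ⇒ q = 5/6
P2 indiff ⇒ p·7+(1-p)·5 = p·1+(1-p)·9 ⇒ p(6) = (1-p)(4) ⇒ p = 2/5

p=2/5, q=5/6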